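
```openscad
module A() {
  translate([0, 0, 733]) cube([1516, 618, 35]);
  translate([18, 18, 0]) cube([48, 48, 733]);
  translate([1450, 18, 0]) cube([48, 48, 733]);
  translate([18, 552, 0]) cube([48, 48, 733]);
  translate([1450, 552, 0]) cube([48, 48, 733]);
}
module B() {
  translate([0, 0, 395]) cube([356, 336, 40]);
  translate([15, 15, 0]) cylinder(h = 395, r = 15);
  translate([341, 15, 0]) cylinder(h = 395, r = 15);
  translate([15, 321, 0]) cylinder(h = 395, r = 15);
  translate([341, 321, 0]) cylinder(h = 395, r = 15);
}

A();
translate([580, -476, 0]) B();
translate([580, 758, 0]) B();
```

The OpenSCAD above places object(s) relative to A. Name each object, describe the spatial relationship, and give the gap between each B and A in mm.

Each stool's nearest face is 140 mm from the table's bounding box.

A is a table. B is a stool. Two stools sit around the table at the −y, +y sides. The gap between each stool and the table is 140 mm.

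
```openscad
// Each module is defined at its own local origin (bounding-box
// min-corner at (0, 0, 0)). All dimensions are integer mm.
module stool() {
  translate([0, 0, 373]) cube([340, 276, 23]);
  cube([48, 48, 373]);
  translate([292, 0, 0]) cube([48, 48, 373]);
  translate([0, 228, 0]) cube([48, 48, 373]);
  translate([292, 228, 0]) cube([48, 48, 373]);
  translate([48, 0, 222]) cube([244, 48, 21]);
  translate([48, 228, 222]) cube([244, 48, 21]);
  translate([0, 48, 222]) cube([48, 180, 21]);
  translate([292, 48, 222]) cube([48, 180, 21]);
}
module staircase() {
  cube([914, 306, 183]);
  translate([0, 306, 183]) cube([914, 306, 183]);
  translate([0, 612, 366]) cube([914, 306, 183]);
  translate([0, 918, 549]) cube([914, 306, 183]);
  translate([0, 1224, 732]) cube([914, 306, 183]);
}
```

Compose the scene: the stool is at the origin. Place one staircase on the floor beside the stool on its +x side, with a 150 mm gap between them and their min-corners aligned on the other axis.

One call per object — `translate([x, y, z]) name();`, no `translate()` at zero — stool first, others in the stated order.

stool();
translate([490, 0, 0]) staircase();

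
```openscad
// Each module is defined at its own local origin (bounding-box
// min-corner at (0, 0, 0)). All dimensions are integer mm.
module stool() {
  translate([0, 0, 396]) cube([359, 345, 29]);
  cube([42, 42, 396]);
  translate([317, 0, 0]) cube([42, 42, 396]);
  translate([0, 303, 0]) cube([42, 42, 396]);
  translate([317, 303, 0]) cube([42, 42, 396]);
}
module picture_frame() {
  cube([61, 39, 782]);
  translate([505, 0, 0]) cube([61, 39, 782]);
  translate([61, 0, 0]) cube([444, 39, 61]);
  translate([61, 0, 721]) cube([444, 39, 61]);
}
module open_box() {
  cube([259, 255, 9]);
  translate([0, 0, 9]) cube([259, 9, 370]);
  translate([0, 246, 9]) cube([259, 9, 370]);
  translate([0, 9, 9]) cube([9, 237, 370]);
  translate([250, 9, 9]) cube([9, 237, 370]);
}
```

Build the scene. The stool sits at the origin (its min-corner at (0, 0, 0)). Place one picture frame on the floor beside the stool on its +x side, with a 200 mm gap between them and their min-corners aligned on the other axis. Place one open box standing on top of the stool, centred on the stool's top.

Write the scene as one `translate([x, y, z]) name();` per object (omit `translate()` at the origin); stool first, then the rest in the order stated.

stool();
translate([559, 0, 0]) picture_frame();
translate([50, 45, 425]) open_box();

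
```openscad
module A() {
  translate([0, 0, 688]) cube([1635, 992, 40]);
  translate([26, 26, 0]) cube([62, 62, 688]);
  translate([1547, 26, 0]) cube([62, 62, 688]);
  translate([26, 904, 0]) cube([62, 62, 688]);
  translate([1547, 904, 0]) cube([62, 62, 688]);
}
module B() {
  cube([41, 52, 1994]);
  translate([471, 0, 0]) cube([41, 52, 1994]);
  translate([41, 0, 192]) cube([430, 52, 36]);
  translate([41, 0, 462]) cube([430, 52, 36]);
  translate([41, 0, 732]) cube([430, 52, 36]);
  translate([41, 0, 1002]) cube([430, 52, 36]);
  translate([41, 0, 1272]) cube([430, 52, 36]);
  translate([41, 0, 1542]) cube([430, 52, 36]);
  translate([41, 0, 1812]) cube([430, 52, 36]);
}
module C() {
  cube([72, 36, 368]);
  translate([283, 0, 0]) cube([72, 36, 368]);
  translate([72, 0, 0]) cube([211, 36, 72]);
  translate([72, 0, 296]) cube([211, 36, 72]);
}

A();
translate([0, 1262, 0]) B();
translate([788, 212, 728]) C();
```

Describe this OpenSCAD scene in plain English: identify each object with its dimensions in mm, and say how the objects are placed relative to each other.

A is a table with a 1635×992 mm rectangular top, 40 mm thick, top surface at z = 728 mm, supported by four 62×62 mm square legs, each inset 26 mm from the nearest pair of top edges, running from the floor.

B is a wooden ladder with two side rails of 41×52 mm section and 1994 mm height, set 512 mm apart overall. Between them run 7 rectangular rungs (52 mm deep, 36 mm thick), front faces flush with the rails' −y face. The bottom of the first rung is 192 mm above the floor and each subsequent rung is 270 mm higher than the one below.

C is a rectangular picture frame lying in the x–z plane (depth along y). The opening is 211 mm wide (x) by 224 mm tall (z), surrounded by a border 72 mm wide on all four sides. The frame is 36 mm deep and is made of two full-height vertical stiles with two horizontal rails fitted between them.

The ladder is on the floor beside the table on its +y side. The picture frame is on top of the table.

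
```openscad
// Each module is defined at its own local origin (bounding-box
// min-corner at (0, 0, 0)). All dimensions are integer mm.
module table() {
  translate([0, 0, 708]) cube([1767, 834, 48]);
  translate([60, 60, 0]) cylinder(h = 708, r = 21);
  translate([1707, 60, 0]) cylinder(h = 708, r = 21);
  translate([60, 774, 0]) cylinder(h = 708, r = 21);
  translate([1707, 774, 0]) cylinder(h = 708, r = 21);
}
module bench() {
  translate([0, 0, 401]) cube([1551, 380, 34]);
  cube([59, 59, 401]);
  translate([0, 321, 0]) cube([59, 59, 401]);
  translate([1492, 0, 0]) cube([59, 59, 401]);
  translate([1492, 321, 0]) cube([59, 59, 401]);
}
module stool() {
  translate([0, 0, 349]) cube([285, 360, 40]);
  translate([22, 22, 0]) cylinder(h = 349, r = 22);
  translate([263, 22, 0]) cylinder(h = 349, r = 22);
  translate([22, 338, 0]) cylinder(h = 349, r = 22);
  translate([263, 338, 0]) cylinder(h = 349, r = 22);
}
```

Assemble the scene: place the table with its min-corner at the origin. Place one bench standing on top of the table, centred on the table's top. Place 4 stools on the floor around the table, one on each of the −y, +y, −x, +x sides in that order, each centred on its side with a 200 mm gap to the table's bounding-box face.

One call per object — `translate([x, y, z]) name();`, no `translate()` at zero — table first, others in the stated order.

table();
translate([108, 227, 756]) bench();
translate([741, -560, 0]) stool();
translate([741, 1034, 0]) stool();
translate([-485, 237, 0]) stool();
translate([1967, 237, 0]) stool();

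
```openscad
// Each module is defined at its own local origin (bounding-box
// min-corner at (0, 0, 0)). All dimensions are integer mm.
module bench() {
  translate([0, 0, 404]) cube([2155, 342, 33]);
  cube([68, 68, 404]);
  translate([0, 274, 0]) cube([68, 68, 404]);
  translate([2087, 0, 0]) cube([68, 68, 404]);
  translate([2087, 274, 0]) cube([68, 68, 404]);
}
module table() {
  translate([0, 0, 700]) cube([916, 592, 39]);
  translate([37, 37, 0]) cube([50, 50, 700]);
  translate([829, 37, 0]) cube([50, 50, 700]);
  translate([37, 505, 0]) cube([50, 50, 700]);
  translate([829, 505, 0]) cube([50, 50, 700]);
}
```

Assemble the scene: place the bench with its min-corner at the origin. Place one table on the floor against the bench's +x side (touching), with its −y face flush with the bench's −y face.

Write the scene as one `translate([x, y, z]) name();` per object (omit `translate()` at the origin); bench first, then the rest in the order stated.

bench();
translate([2155, 0, 0]) table();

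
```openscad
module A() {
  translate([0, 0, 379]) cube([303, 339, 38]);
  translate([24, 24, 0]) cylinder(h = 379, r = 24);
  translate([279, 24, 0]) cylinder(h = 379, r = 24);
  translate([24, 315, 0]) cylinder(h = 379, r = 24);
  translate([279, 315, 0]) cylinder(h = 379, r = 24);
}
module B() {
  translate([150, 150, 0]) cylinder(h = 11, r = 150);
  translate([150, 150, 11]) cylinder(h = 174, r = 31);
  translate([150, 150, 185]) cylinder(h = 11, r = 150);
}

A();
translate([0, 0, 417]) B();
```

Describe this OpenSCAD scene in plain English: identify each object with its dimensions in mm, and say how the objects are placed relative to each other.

A is a four-legged stool. The seat is 303×339 mm, 38 mm thick, top at z = 417 mm. It stands on four round legs, each 48 mm in diameter, from z = 0 to the seat underside, each leg's axis is inset half a diameter from the nearest pair of seat edges (so the leg's bounding box is flush with the corner).

B is a spool: two coaxial disc flanges of radius 150 mm and thickness 11 mm, joined by a core cylinder of radius 31 mm and height 174 mm. The lower flange rests on z = 0 and the three cylinders share a vertical axis.

The spool is on top of the stool.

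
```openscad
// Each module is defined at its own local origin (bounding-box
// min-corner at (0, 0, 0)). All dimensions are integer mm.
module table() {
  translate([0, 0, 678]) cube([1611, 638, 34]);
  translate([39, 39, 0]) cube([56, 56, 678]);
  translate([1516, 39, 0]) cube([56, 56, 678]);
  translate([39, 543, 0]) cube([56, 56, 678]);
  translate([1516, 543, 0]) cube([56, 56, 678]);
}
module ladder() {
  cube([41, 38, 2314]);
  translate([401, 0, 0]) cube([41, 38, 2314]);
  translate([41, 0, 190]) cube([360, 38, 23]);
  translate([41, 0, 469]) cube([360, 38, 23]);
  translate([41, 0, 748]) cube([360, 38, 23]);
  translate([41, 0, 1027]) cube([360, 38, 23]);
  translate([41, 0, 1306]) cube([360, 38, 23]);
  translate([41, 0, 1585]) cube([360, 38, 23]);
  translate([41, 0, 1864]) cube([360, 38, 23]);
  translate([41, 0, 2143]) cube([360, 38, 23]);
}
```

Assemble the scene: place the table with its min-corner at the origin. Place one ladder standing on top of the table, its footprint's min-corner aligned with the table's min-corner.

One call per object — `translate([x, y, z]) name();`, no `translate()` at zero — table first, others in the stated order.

table();
translate([0, 0, 712]) ladder();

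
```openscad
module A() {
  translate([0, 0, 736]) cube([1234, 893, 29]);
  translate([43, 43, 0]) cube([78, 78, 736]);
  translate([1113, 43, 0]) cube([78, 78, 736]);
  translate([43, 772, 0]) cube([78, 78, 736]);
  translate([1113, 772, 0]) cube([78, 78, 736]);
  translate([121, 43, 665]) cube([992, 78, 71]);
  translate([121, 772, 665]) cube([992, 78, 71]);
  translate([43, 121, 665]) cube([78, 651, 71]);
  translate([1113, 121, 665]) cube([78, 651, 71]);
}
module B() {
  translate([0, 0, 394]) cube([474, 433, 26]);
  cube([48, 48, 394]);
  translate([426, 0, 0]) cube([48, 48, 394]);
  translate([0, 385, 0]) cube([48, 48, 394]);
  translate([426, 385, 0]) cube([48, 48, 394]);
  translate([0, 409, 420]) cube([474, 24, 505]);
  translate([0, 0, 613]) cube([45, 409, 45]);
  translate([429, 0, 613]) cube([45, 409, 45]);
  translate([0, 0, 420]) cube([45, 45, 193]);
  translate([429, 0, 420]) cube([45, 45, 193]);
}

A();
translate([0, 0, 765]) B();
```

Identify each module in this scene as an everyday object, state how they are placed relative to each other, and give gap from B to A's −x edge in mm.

The chair's min-x is at 0; the table's min-x is 0; gap = 0 mm.

A is a table. B is a chair. The chair is on top of the table. The gap from the chair to the table's −x edge is 0 mm.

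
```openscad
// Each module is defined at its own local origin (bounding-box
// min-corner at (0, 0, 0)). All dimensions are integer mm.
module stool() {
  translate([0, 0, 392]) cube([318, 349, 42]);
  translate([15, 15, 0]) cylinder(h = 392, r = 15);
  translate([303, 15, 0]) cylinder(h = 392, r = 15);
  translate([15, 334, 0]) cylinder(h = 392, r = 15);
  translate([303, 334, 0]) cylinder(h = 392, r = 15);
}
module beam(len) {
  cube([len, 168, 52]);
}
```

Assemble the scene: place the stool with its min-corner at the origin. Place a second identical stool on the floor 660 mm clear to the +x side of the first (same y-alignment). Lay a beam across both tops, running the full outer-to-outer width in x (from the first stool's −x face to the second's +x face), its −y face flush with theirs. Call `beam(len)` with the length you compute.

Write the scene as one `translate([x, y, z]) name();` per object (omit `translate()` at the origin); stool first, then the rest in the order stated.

stool();
translate([978, 0, 0]) stool();
translate([0, 0, 434]) beam(1296);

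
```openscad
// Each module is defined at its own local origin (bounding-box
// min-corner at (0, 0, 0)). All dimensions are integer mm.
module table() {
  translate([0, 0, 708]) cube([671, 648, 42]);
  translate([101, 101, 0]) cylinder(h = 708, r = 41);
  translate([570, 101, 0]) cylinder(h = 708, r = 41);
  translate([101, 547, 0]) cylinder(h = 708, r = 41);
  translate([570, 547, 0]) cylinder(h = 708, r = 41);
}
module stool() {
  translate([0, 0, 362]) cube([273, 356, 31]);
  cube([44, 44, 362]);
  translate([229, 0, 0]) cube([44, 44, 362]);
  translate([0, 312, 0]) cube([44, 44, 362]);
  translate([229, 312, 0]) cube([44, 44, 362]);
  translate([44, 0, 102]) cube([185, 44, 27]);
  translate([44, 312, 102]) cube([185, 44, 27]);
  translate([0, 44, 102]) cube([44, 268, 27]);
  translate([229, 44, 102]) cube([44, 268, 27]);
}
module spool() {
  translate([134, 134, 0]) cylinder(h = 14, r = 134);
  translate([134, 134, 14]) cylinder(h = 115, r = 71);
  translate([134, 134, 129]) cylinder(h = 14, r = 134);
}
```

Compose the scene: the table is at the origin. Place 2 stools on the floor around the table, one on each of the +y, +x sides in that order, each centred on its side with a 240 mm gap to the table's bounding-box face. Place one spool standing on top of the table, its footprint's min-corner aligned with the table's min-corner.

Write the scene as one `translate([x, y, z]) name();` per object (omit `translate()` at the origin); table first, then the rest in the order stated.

table();
translate([199, 888, 0]) stool();
translate([911, 146, 0]) stool();
translate([0, 0, 750]) spool();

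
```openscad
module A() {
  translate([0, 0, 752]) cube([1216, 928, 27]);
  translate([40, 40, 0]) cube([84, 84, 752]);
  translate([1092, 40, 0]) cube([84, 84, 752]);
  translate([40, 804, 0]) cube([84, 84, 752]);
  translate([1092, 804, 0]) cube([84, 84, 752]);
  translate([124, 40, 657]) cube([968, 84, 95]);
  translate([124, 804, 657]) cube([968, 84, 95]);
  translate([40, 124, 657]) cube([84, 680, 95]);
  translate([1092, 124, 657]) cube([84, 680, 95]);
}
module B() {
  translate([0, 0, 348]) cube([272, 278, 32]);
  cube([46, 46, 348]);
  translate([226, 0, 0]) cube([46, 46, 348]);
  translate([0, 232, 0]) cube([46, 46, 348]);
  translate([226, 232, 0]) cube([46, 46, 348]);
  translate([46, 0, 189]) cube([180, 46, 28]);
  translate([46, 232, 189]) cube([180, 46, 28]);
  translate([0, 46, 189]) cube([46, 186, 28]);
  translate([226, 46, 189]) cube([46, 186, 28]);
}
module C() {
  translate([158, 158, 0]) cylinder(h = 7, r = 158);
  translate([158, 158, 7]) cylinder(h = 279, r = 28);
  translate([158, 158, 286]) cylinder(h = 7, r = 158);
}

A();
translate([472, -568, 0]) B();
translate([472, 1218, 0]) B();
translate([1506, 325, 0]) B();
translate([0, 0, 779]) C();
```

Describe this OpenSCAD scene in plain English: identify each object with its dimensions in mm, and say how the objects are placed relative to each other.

A is a rectangular dining table. The top is 1216×928×27 mm with its upper surface at z = 779 mm. It stands on four 84×84 mm square legs, each inset 40 mm from the nearest pair of top edges, running from the floor to the underside of the top. Four apron rails, 84 mm thick and 95 mm tall, run between adjacent legs with their top edges flush with the underside of the top and their outer faces flush with the legs' outer faces.

B is a four-legged stool. The seat is a 272×278×32 mm slab whose top surface is at z = 380 mm; four square legs, each 46×46 mm in cross-section, run from the floor (z = 0) to the underside of the seat, each flush with a corner of the seat. Four stretchers, 46 mm wide and 28 mm tall, connect adjacent legs with their undersides at z = 189 mm, each running between the inner faces of the legs it joins and aligned with the legs' outer faces on the other axis.

C is a spool: two coaxial disc flanges of radius 158 mm and thickness 7 mm, joined by a core cylinder of radius 28 mm and height 279 mm. The lower flange rests on z = 0 and the three cylinders share a vertical axis.

Three stools sit around the table at the −y, +y, +x sides. The spool is on top of the table.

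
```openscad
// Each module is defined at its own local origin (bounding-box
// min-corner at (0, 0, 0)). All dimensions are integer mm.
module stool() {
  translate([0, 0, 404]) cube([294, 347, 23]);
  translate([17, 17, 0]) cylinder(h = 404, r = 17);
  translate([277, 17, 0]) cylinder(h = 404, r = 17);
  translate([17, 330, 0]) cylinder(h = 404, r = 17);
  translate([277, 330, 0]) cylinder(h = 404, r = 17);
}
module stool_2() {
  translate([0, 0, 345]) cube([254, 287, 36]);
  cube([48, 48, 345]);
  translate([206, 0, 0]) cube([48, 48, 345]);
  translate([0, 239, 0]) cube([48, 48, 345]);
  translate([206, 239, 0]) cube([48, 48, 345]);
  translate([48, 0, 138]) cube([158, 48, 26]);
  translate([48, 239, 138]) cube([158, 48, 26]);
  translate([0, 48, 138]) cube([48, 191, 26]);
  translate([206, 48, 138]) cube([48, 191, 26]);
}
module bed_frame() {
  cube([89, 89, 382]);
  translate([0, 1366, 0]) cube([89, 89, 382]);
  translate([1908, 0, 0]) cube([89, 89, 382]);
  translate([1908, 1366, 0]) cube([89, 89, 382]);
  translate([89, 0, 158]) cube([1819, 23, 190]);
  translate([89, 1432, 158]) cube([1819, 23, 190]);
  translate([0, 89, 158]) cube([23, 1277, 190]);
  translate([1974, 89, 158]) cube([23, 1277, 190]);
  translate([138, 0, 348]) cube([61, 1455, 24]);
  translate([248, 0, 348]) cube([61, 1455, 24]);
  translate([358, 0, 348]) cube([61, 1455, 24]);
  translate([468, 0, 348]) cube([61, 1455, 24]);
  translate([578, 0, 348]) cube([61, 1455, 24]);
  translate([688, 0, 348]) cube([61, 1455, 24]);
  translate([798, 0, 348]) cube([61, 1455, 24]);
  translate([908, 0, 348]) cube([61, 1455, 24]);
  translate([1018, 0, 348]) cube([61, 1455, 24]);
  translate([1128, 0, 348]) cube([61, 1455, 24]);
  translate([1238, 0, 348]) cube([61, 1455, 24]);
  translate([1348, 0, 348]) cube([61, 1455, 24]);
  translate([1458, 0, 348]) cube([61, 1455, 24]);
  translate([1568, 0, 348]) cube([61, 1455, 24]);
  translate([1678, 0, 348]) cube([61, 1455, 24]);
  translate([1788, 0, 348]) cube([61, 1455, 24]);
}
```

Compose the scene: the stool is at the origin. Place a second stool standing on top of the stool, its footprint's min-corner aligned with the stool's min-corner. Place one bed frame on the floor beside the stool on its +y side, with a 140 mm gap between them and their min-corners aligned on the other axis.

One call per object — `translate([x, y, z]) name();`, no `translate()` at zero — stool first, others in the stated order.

stool();
translate([0, 0, 427]) stool_2();
translate([0, 487, 0]) bed_frame();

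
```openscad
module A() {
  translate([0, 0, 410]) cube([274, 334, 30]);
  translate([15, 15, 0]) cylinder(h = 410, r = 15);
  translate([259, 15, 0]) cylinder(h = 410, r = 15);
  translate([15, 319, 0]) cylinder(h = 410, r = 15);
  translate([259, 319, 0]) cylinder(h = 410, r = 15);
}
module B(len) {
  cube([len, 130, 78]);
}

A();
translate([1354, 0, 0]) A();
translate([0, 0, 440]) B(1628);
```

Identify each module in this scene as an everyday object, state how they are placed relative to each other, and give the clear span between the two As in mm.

Second stool starts at x = 1354; first ends at x = 274; clear span = 1354 − 274 = 1080 mm.

A is a stool. B is a beam. A beam spans the tops of two stools. The clear span between the two stools is 1080 mm.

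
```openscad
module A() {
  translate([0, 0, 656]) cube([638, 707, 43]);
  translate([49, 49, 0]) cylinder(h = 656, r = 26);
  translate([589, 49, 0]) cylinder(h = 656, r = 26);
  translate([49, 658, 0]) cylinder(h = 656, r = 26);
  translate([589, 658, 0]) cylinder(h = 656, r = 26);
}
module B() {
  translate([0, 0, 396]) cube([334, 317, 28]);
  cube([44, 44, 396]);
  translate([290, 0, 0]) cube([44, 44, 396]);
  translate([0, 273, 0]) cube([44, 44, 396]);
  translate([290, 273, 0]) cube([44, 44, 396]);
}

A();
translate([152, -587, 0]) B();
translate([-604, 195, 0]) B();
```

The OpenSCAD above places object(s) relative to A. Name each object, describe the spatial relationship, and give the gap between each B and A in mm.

A is a table. B is a stool. Two stools sit around the table at the −y, −x sides. The gap between each stool and the table is 270 mm.

Each stool's nearest face is 270 mm from the table's bounding box.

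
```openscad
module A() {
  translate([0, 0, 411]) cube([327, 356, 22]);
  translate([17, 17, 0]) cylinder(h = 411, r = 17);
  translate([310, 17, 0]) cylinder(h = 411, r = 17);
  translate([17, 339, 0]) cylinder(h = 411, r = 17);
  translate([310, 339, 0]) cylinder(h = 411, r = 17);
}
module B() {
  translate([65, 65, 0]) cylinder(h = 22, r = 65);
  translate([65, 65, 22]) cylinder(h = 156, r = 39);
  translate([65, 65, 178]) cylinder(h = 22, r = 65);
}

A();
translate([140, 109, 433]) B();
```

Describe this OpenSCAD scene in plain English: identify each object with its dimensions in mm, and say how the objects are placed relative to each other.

A is a simple wooden stool: a rectangular seat 327 mm (x) by 356 mm (y), 22 mm thick, top face at z = 433 mm, on four round legs, each 34 mm in diameter. The legs rest on z = 0, each leg's axis is inset half a diameter from the nearest pair of seat edges (so the leg's bounding box is flush with the corner).

B is a spool: two coaxial disc flanges of radius 65 mm and thickness 22 mm, joined by a core cylinder of radius 39 mm and height 156 mm. The lower flange rests on z = 0 and the three cylinders share a vertical axis.

The spool is on top of the stool.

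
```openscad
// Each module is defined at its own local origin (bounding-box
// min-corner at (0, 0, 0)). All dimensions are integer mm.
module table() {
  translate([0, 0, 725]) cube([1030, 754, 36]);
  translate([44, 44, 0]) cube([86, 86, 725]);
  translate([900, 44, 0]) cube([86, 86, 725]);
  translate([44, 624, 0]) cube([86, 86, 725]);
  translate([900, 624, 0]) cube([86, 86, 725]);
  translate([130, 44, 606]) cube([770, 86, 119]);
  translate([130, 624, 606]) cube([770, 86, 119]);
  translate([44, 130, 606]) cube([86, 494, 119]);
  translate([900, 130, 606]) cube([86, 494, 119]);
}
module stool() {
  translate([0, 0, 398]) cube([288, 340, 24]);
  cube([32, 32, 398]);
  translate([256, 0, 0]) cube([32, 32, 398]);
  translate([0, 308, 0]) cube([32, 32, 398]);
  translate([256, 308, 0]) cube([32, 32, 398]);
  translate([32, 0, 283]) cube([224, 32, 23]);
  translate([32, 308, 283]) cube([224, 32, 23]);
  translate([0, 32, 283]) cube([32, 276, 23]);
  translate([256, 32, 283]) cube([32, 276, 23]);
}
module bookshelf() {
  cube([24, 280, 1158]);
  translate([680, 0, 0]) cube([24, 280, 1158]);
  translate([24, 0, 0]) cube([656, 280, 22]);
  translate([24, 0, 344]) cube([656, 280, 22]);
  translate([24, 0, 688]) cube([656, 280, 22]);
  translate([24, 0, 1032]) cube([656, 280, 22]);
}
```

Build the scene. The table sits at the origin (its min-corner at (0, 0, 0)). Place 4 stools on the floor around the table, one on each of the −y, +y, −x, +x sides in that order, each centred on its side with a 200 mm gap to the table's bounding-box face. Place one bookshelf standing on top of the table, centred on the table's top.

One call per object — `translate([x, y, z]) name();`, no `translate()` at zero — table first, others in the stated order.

table();
translate([371, -540, 0]) stool();
translate([371, 954, 0]) stool();
translate([-488, 207, 0]) stool();
translate([1230, 207, 0]) stool();
translate([163, 237, 761]) bookshelf();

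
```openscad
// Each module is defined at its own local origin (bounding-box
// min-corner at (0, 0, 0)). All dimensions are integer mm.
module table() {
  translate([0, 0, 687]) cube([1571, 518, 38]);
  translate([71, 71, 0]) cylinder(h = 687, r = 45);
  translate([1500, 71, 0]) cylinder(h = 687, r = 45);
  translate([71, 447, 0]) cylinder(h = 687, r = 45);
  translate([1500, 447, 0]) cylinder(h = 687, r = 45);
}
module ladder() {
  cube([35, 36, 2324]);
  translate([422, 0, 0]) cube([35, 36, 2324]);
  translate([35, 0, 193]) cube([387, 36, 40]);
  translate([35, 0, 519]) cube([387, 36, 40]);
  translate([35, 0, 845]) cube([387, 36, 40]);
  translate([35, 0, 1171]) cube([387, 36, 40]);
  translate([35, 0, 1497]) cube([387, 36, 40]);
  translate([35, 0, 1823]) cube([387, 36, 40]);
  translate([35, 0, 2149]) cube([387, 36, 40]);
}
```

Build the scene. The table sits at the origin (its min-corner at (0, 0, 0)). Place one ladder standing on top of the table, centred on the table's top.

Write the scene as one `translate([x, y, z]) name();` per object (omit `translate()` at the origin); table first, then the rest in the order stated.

table();
translate([557, 241, 725]) ladder();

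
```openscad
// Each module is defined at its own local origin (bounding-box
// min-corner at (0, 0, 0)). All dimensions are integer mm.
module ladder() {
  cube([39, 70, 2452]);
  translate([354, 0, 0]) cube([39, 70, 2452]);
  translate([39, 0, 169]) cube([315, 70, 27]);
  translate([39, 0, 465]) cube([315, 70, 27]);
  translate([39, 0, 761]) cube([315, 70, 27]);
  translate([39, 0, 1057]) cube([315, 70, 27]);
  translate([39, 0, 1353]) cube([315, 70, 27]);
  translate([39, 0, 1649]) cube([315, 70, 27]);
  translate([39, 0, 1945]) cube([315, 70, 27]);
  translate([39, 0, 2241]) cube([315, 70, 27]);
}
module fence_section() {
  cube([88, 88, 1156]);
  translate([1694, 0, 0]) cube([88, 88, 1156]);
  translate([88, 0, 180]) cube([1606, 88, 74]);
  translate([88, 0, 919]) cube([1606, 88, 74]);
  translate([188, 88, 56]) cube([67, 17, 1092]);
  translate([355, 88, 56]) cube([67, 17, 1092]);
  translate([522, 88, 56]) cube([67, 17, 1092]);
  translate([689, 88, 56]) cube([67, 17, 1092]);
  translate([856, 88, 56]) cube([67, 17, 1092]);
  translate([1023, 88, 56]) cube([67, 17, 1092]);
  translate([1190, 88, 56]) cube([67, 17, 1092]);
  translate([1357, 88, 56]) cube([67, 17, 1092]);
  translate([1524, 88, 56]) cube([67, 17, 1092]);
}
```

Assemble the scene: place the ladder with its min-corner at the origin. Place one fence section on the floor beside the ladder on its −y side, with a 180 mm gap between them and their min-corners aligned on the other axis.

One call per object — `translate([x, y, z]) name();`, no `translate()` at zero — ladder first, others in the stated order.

ladder();
translate([0, -285, 0]) fence_section();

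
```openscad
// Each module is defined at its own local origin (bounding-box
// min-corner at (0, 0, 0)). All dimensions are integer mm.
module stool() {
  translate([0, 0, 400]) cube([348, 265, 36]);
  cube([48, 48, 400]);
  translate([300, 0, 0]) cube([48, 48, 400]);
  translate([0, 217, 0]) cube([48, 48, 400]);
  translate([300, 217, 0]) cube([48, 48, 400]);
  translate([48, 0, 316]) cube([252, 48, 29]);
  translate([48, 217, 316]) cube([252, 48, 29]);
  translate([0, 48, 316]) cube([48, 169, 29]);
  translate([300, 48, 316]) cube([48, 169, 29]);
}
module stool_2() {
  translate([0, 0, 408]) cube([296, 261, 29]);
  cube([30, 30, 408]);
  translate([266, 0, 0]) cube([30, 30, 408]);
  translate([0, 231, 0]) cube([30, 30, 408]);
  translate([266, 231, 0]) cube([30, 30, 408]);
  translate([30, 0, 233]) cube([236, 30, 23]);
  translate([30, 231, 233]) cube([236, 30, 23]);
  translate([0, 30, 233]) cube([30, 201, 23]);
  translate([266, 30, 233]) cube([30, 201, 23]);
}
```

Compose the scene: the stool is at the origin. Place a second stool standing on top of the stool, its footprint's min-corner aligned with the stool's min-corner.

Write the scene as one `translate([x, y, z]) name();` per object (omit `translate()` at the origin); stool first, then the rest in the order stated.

stool();
translate([0, 0, 436]) stool_2();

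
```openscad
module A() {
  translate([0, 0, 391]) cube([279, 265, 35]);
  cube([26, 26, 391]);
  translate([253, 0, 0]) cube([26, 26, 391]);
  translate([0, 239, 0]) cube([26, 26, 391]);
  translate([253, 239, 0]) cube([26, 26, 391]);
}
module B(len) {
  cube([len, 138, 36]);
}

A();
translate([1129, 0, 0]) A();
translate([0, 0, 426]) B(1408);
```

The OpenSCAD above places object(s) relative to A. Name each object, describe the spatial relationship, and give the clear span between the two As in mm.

Second stool starts at x = 1129; first ends at x = 279; clear span = 1129 − 279 = 850 mm.

A is a stool. B is a beam. A beam spans the tops of two stools. The clear span between the two stools is 850 mm.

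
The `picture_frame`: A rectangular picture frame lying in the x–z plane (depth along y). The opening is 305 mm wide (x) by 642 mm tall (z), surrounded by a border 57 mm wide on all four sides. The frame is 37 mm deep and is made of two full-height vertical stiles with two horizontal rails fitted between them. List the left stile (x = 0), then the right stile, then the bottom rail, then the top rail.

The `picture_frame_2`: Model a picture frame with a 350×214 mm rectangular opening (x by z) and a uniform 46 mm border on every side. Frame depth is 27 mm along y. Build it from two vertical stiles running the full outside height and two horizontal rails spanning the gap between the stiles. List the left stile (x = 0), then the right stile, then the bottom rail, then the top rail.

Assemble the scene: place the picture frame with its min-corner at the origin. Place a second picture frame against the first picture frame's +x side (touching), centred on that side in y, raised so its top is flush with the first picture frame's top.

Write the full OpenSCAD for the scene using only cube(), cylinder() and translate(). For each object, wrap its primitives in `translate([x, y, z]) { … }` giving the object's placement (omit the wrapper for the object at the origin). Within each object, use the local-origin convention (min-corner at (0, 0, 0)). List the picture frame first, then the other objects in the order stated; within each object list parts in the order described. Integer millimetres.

cube([57, 37, 756]);
translate([362, 0, 0]) cube([57, 37, 756]);
translate([57, 0, 0]) cube([305, 37, 57]);
translate([57, 0, 699]) cube([305, 37, 57]);
translate([419, 5, 450]) {
  cube([46, 27, 306]);
  translate([396, 0, 0]) cube([46, 27, 306]);
  translate([46, 0, 0]) cube([350, 27, 46]);
  translate([46, 0, 260]) cube([350, 27, 46]);
}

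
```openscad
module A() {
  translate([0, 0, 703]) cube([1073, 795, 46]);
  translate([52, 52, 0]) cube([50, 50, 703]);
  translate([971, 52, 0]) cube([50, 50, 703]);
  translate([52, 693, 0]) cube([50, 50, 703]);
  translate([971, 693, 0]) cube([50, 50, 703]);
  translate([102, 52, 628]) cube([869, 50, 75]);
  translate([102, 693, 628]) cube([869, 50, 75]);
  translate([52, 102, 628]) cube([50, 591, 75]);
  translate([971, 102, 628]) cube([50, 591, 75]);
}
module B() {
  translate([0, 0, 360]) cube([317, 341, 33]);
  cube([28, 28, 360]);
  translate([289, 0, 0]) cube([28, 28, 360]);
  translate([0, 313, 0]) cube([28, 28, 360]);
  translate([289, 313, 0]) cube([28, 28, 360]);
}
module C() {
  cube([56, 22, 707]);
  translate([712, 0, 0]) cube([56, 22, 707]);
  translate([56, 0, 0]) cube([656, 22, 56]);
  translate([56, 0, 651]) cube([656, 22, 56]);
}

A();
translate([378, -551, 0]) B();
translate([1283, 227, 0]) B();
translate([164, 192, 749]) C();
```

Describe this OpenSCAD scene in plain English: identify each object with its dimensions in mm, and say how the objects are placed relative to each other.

A is a table: top 1073 mm (x) × 795 mm (y), 46 mm thick, upper face at z = 749 mm, on four 50×50 mm square legs, each inset 52 mm from the nearest pair of top edges, running from z = 0 to the bottom of the top. Four apron rails, 50 mm thick and 75 mm tall, run between adjacent legs with their top edges flush with the underside of the top and their outer faces flush with the legs' outer faces.

B is a simple wooden stool: a rectangular seat 317 mm (x) by 341 mm (y), 33 mm thick, top face at z = 393 mm, on four square legs, each 28×28 mm in cross-section. The legs rest on z = 0, each flush with a corner of the seat.

C is a picture frame with a 656×595 mm rectangular opening (x by z) and a uniform 56 mm border on every side. Frame depth is 22 mm along y. It is built from two vertical stiles running the full outside height and two horizontal rails spanning the gap between the stiles.

Two stools sit around the table at the −y, +x sides. The picture frame is on top of the table.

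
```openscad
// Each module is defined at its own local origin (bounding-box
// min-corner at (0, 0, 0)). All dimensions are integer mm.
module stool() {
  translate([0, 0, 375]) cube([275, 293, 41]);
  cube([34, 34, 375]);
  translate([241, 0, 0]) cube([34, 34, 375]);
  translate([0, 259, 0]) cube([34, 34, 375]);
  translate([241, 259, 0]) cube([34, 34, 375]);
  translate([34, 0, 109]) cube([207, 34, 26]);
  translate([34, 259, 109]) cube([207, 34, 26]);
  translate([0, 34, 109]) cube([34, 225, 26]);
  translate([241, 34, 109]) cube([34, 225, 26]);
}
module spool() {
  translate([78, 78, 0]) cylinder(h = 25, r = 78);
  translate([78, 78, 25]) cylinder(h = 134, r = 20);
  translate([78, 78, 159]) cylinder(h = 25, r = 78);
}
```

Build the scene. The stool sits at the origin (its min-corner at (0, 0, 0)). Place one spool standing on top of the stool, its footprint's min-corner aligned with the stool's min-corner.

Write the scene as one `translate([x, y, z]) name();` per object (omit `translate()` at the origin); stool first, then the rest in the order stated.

stool();
translate([0, 0, 416]) spool();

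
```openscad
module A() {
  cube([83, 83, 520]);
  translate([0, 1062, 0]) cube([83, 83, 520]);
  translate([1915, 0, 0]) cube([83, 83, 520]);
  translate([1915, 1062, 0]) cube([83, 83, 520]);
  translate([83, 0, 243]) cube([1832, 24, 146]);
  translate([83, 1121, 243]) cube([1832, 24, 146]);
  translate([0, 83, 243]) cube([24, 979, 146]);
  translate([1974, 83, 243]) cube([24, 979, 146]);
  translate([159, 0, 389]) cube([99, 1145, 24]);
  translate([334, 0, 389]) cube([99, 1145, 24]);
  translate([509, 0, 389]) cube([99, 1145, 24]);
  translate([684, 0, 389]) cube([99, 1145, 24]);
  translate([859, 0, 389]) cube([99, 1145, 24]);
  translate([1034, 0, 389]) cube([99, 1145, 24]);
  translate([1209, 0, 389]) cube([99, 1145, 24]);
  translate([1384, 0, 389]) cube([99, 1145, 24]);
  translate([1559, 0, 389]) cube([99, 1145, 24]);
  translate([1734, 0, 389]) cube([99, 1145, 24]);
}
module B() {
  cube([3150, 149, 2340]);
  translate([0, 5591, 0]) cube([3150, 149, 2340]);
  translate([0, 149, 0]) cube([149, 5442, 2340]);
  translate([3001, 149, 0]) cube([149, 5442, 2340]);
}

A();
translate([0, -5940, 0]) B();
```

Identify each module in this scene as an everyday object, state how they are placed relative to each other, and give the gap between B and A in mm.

The house frame's nearest face is 200 mm from the bed frame's −y face.

A is a bed frame. B is a house frame. The house frame is on the floor beside the bed frame on its −y side. The gap between the house frame and the bed frame is 200 mm.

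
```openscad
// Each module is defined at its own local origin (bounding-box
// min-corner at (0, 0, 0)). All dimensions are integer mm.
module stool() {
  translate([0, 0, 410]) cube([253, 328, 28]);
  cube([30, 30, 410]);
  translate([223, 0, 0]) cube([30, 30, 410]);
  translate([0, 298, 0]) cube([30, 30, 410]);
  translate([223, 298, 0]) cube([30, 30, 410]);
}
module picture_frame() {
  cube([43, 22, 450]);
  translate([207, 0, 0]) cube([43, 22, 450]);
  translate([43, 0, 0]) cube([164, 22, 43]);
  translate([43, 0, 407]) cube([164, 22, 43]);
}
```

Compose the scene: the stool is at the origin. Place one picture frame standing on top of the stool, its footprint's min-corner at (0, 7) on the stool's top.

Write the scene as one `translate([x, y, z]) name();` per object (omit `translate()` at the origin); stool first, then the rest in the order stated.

stool();
translate([0, 7, 438]) picture_frame();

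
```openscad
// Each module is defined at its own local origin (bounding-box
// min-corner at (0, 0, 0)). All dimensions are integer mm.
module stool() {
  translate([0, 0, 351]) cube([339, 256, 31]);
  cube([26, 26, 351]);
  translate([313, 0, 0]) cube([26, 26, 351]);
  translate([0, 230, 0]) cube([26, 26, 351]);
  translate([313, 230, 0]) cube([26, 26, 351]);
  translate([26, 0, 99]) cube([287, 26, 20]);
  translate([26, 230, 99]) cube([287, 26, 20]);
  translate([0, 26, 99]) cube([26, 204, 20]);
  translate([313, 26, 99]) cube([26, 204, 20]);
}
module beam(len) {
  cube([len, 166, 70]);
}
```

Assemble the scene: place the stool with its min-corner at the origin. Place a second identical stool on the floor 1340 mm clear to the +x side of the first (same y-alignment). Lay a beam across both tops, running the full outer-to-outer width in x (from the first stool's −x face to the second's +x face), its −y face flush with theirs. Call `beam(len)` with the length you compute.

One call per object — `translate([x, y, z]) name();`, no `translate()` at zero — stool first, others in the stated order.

stool();
translate([1679, 0, 0]) stool();
translate([0, 0, 382]) beam(2018);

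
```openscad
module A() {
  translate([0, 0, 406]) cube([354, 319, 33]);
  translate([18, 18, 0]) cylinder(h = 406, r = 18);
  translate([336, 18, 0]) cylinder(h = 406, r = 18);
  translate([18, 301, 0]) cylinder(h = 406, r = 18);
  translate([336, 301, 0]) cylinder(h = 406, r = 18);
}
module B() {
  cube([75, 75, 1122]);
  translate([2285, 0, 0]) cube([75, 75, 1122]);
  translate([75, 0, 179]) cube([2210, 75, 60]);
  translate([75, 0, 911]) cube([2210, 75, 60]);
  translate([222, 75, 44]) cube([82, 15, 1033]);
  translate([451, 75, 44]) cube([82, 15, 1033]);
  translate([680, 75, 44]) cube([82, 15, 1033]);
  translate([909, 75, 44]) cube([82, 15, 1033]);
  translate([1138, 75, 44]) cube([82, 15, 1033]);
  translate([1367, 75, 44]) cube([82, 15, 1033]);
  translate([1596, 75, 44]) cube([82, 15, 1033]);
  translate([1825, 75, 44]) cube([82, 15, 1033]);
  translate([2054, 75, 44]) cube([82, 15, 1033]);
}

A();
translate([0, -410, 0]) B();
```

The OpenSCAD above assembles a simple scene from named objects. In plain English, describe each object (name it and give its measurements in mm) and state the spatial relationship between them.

A is a four-legged stool. The seat is 354×319 mm, 33 mm thick, top at z = 439 mm. It stands on four round legs, each 36 mm in diameter, from z = 0 to the seat underside, each leg's axis is inset half a diameter from the nearest pair of seat edges (so the leg's bounding box is flush with the corner).

B is a fence section. Two 75×75 mm posts, 1122 mm tall, stand on the floor with a clear span of 2210 mm between their inner faces. Two horizontal rails of 75×60 mm section span the gap between the posts with their undersides at z = 179 mm and z = 911 mm, flush with the posts' −y face. 9 pickets, each 82 mm wide, 15 mm thick and 1033 mm tall, are fixed to the +y face of the rails with their bottoms at z = 44 mm, evenly spaced across the span with equal gaps (rounded down to the nearest mm) at the −x end and between each pair — any rounding remainder accumulates at the +x end.

The fence section is on the floor beside the stool on its −y side.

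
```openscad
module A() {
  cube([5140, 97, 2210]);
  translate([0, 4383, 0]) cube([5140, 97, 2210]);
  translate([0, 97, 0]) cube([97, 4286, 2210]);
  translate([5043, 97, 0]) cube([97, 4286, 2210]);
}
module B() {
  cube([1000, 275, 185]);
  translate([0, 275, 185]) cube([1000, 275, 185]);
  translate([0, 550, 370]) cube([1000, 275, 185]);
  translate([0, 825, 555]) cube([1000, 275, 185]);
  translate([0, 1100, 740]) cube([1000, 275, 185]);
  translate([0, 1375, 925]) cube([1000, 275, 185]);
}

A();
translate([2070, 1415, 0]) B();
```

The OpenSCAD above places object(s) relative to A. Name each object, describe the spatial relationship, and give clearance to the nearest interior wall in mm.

Clearances: x = 1973, y = 1318; minimum 1318 mm.

A is a house frame. B is a staircase. The staircase sits inside the house frame, centred. The clearance to the nearest interior wall is 1318 mm.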